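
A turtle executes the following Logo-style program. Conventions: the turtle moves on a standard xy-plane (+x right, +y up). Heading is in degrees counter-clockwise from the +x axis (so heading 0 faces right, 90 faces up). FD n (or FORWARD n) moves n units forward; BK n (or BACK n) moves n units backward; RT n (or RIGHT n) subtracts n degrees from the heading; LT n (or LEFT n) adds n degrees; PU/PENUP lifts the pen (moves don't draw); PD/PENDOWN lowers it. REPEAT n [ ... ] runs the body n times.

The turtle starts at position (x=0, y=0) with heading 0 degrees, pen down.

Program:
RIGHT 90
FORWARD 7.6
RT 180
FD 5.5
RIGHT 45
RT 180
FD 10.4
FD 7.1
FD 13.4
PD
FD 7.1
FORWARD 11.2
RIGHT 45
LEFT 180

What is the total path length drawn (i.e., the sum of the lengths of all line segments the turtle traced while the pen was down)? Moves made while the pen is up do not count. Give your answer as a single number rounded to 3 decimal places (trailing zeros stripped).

Executing turtle program step by step:
Start: pos=(0,0), heading=0, pen down
RT 90: heading 0 -> 270
FD 7.6: (0,0) -> (0,-7.6) [heading=270, draw]
RT 180: heading 270 -> 90
FD 5.5: (0,-7.6) -> (0,-2.1) [heading=90, draw]
RT 45: heading 90 -> 45
RT 180: heading 45 -> 225
FD 10.4: (0,-2.1) -> (-7.354,-9.454) [heading=225, draw]
FD 7.1: (-7.354,-9.454) -> (-12.374,-14.474) [heading=225, draw]
FD 13.4: (-12.374,-14.474) -> (-21.85,-23.95) [heading=225, draw]
PD: pen down
FD 7.1: (-21.85,-23.95) -> (-26.87,-28.97) [heading=225, draw]
FD 11.2: (-26.87,-28.97) -> (-34.79,-36.89) [heading=225, draw]
RT 45: heading 225 -> 180
LT 180: heading 180 -> 0
Final: pos=(-34.79,-36.89), heading=0, 7 segment(s) drawn

Segment lengths:
  seg 1: (0,0) -> (0,-7.6), length = 7.6
  seg 2: (0,-7.6) -> (0,-2.1), length = 5.5
  seg 3: (0,-2.1) -> (-7.354,-9.454), length = 10.4
  seg 4: (-7.354,-9.454) -> (-12.374,-14.474), length = 7.1
  seg 5: (-12.374,-14.474) -> (-21.85,-23.95), length = 13.4
  seg 6: (-21.85,-23.95) -> (-26.87,-28.97), length = 7.1
  seg 7: (-26.87,-28.97) -> (-34.79,-36.89), length = 11.2
Total = 62.3

Answer: 62.3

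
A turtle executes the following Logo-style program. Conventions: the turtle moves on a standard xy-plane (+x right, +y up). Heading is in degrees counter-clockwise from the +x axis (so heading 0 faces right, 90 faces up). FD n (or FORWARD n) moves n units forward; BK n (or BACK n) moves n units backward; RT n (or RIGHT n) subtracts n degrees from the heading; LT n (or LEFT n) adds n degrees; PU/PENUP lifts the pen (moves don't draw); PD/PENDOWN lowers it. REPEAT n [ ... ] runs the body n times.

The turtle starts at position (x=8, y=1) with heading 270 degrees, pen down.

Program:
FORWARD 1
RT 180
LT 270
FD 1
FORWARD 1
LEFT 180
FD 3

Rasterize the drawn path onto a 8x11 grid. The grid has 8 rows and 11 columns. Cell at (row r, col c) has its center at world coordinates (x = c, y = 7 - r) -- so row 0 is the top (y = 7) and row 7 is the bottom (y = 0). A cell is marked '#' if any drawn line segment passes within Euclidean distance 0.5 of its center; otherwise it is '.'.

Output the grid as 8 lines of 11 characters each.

Answer: ...........
...........
...........
...........
...........
...........
........#..
.......####

Derivation:
Segment 0: (8,1) -> (8,0)
Segment 1: (8,0) -> (9,-0)
Segment 2: (9,-0) -> (10,-0)
Segment 3: (10,-0) -> (7,0)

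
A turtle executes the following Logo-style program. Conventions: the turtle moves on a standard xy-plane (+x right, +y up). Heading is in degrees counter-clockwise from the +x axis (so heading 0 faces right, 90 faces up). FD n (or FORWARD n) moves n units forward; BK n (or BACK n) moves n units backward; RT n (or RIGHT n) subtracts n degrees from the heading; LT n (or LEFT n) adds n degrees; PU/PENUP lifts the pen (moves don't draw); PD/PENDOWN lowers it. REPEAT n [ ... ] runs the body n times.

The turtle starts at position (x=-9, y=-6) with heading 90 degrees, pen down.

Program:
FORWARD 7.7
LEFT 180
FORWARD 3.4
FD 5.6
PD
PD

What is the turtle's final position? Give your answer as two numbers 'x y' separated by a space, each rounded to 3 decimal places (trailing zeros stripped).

Answer: -9 -7.3

Derivation:
Executing turtle program step by step:
Start: pos=(-9,-6), heading=90, pen down
FD 7.7: (-9,-6) -> (-9,1.7) [heading=90, draw]
LT 180: heading 90 -> 270
FD 3.4: (-9,1.7) -> (-9,-1.7) [heading=270, draw]
FD 5.6: (-9,-1.7) -> (-9,-7.3) [heading=270, draw]
PD: pen down
PD: pen down
Final: pos=(-9,-7.3), heading=270, 3 segment(s) drawn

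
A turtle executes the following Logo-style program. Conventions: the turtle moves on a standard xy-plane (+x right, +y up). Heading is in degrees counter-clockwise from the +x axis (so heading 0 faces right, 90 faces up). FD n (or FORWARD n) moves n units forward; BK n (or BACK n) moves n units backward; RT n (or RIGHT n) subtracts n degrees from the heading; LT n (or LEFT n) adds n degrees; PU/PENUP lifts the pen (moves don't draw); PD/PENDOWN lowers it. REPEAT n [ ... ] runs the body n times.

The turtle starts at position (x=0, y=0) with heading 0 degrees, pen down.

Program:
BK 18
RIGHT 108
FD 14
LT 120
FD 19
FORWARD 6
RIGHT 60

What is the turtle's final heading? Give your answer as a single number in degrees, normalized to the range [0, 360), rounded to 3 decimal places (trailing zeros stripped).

Answer: 312

Derivation:
Executing turtle program step by step:
Start: pos=(0,0), heading=0, pen down
BK 18: (0,0) -> (-18,0) [heading=0, draw]
RT 108: heading 0 -> 252
FD 14: (-18,0) -> (-22.326,-13.315) [heading=252, draw]
LT 120: heading 252 -> 12
FD 19: (-22.326,-13.315) -> (-3.741,-9.364) [heading=12, draw]
FD 6: (-3.741,-9.364) -> (2.127,-8.117) [heading=12, draw]
RT 60: heading 12 -> 312
Final: pos=(2.127,-8.117), heading=312, 4 segment(s) drawn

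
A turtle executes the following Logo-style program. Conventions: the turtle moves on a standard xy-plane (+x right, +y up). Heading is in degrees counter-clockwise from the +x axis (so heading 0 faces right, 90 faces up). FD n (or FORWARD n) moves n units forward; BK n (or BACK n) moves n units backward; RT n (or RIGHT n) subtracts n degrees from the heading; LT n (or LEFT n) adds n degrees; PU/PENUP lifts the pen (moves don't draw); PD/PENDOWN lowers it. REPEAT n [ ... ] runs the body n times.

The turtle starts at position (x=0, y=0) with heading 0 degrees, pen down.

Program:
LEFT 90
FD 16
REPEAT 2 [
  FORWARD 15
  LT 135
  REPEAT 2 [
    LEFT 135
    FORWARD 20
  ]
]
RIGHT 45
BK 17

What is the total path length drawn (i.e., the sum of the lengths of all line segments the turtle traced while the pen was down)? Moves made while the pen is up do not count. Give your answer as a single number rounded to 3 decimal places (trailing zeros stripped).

Executing turtle program step by step:
Start: pos=(0,0), heading=0, pen down
LT 90: heading 0 -> 90
FD 16: (0,0) -> (0,16) [heading=90, draw]
REPEAT 2 [
  -- iteration 1/2 --
  FD 15: (0,16) -> (0,31) [heading=90, draw]
  LT 135: heading 90 -> 225
  REPEAT 2 [
    -- iteration 1/2 --
    LT 135: heading 225 -> 0
    FD 20: (0,31) -> (20,31) [heading=0, draw]
    -- iteration 2/2 --
    LT 135: heading 0 -> 135
    FD 20: (20,31) -> (5.858,45.142) [heading=135, draw]
  ]
  -- iteration 2/2 --
  FD 15: (5.858,45.142) -> (-4.749,55.749) [heading=135, draw]
  LT 135: heading 135 -> 270
  REPEAT 2 [
    -- iteration 1/2 --
    LT 135: heading 270 -> 45
    FD 20: (-4.749,55.749) -> (9.393,69.891) [heading=45, draw]
    -- iteration 2/2 --
    LT 135: heading 45 -> 180
    FD 20: (9.393,69.891) -> (-10.607,69.891) [heading=180, draw]
  ]
]
RT 45: heading 180 -> 135
BK 17: (-10.607,69.891) -> (1.414,57.87) [heading=135, draw]
Final: pos=(1.414,57.87), heading=135, 8 segment(s) drawn

Segment lengths:
  seg 1: (0,0) -> (0,16), length = 16
  seg 2: (0,16) -> (0,31), length = 15
  seg 3: (0,31) -> (20,31), length = 20
  seg 4: (20,31) -> (5.858,45.142), length = 20
  seg 5: (5.858,45.142) -> (-4.749,55.749), length = 15
  seg 6: (-4.749,55.749) -> (9.393,69.891), length = 20
  seg 7: (9.393,69.891) -> (-10.607,69.891), length = 20
  seg 8: (-10.607,69.891) -> (1.414,57.87), length = 17
Total = 143

Answer: 143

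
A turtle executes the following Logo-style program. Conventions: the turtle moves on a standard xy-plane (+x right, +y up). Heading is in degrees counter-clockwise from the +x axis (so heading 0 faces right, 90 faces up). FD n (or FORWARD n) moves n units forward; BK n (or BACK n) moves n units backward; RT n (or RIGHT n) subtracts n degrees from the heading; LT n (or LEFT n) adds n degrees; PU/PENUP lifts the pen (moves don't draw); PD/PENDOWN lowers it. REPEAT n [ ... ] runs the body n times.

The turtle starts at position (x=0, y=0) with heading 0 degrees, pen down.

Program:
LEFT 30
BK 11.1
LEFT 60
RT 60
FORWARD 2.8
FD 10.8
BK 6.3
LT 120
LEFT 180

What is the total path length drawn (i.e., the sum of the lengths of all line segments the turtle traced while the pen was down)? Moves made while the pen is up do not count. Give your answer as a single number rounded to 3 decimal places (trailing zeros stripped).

Executing turtle program step by step:
Start: pos=(0,0), heading=0, pen down
LT 30: heading 0 -> 30
BK 11.1: (0,0) -> (-9.613,-5.55) [heading=30, draw]
LT 60: heading 30 -> 90
RT 60: heading 90 -> 30
FD 2.8: (-9.613,-5.55) -> (-7.188,-4.15) [heading=30, draw]
FD 10.8: (-7.188,-4.15) -> (2.165,1.25) [heading=30, draw]
BK 6.3: (2.165,1.25) -> (-3.291,-1.9) [heading=30, draw]
LT 120: heading 30 -> 150
LT 180: heading 150 -> 330
Final: pos=(-3.291,-1.9), heading=330, 4 segment(s) drawn

Segment lengths:
  seg 1: (0,0) -> (-9.613,-5.55), length = 11.1
  seg 2: (-9.613,-5.55) -> (-7.188,-4.15), length = 2.8
  seg 3: (-7.188,-4.15) -> (2.165,1.25), length = 10.8
  seg 4: (2.165,1.25) -> (-3.291,-1.9), length = 6.3
Total = 31

Answer: 31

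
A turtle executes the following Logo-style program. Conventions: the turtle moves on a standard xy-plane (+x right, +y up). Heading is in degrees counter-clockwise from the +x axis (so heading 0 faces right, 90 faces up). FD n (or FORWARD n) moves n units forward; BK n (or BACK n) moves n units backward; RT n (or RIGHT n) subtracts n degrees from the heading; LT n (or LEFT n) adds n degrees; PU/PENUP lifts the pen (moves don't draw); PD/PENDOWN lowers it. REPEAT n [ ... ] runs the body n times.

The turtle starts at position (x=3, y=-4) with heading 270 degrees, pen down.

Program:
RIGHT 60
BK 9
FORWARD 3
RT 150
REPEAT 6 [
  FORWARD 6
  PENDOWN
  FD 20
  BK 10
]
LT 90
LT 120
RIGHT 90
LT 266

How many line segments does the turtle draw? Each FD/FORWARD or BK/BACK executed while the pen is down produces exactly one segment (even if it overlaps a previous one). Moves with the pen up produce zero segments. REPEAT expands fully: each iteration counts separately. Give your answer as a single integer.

Executing turtle program step by step:
Start: pos=(3,-4), heading=270, pen down
RT 60: heading 270 -> 210
BK 9: (3,-4) -> (10.794,0.5) [heading=210, draw]
FD 3: (10.794,0.5) -> (8.196,-1) [heading=210, draw]
RT 150: heading 210 -> 60
REPEAT 6 [
  -- iteration 1/6 --
  FD 6: (8.196,-1) -> (11.196,4.196) [heading=60, draw]
  PD: pen down
  FD 20: (11.196,4.196) -> (21.196,21.517) [heading=60, draw]
  BK 10: (21.196,21.517) -> (16.196,12.856) [heading=60, draw]
  -- iteration 2/6 --
  FD 6: (16.196,12.856) -> (19.196,18.053) [heading=60, draw]
  PD: pen down
  FD 20: (19.196,18.053) -> (29.196,35.373) [heading=60, draw]
  BK 10: (29.196,35.373) -> (24.196,26.713) [heading=60, draw]
  -- iteration 3/6 --
  FD 6: (24.196,26.713) -> (27.196,31.909) [heading=60, draw]
  PD: pen down
  FD 20: (27.196,31.909) -> (37.196,49.229) [heading=60, draw]
  BK 10: (37.196,49.229) -> (32.196,40.569) [heading=60, draw]
  -- iteration 4/6 --
  FD 6: (32.196,40.569) -> (35.196,45.765) [heading=60, draw]
  PD: pen down
  FD 20: (35.196,45.765) -> (45.196,63.086) [heading=60, draw]
  BK 10: (45.196,63.086) -> (40.196,54.426) [heading=60, draw]
  -- iteration 5/6 --
  FD 6: (40.196,54.426) -> (43.196,59.622) [heading=60, draw]
  PD: pen down
  FD 20: (43.196,59.622) -> (53.196,76.942) [heading=60, draw]
  BK 10: (53.196,76.942) -> (48.196,68.282) [heading=60, draw]
  -- iteration 6/6 --
  FD 6: (48.196,68.282) -> (51.196,73.478) [heading=60, draw]
  PD: pen down
  FD 20: (51.196,73.478) -> (61.196,90.799) [heading=60, draw]
  BK 10: (61.196,90.799) -> (56.196,82.138) [heading=60, draw]
]
LT 90: heading 60 -> 150
LT 120: heading 150 -> 270
RT 90: heading 270 -> 180
LT 266: heading 180 -> 86
Final: pos=(56.196,82.138), heading=86, 20 segment(s) drawn
Segments drawn: 20

Answer: 20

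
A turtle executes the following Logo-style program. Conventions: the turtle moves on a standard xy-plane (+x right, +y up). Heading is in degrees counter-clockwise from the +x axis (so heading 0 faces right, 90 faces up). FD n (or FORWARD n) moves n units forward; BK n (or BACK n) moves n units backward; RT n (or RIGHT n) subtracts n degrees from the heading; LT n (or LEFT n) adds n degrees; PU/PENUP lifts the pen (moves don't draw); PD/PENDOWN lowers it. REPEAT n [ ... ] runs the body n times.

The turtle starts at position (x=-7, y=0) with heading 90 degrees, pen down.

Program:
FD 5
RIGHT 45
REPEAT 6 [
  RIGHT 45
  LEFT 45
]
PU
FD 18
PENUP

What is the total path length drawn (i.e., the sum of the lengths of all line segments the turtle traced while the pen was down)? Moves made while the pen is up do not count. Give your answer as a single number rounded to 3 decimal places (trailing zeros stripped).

Answer: 5

Derivation:
Executing turtle program step by step:
Start: pos=(-7,0), heading=90, pen down
FD 5: (-7,0) -> (-7,5) [heading=90, draw]
RT 45: heading 90 -> 45
REPEAT 6 [
  -- iteration 1/6 --
  RT 45: heading 45 -> 0
  LT 45: heading 0 -> 45
  -- iteration 2/6 --
  RT 45: heading 45 -> 0
  LT 45: heading 0 -> 45
  -- iteration 3/6 --
  RT 45: heading 45 -> 0
  LT 45: heading 0 -> 45
  -- iteration 4/6 --
  RT 45: heading 45 -> 0
  LT 45: heading 0 -> 45
  -- iteration 5/6 --
  RT 45: heading 45 -> 0
  LT 45: heading 0 -> 45
  -- iteration 6/6 --
  RT 45: heading 45 -> 0
  LT 45: heading 0 -> 45
]
PU: pen up
FD 18: (-7,5) -> (5.728,17.728) [heading=45, move]
PU: pen up
Final: pos=(5.728,17.728), heading=45, 1 segment(s) drawn

Segment lengths:
  seg 1: (-7,0) -> (-7,5), length = 5
Total = 5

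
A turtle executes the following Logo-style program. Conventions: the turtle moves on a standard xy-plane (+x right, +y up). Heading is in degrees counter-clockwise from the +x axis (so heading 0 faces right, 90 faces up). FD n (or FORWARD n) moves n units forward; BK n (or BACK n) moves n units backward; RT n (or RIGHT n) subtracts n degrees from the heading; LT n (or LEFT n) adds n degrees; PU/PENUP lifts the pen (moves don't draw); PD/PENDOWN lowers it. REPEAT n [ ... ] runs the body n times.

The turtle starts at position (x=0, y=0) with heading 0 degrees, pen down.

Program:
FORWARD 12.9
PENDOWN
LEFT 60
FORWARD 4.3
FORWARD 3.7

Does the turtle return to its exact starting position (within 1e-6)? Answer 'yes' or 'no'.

Executing turtle program step by step:
Start: pos=(0,0), heading=0, pen down
FD 12.9: (0,0) -> (12.9,0) [heading=0, draw]
PD: pen down
LT 60: heading 0 -> 60
FD 4.3: (12.9,0) -> (15.05,3.724) [heading=60, draw]
FD 3.7: (15.05,3.724) -> (16.9,6.928) [heading=60, draw]
Final: pos=(16.9,6.928), heading=60, 3 segment(s) drawn

Start position: (0, 0)
Final position: (16.9, 6.928)
Distance = 18.265; >= 1e-6 -> NOT closed

Answer: no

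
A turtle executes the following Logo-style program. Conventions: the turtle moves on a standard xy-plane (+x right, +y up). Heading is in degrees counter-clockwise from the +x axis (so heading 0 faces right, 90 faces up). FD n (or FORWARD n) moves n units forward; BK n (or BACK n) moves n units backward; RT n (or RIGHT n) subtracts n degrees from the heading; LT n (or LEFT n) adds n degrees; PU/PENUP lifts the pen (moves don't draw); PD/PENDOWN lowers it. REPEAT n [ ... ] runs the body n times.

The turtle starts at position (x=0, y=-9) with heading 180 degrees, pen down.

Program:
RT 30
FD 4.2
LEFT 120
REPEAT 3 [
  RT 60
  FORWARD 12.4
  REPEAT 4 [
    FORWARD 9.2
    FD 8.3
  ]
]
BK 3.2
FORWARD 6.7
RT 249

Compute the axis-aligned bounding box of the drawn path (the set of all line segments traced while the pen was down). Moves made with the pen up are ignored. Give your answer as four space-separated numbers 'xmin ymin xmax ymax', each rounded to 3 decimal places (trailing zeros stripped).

Executing turtle program step by step:
Start: pos=(0,-9), heading=180, pen down
RT 30: heading 180 -> 150
FD 4.2: (0,-9) -> (-3.637,-6.9) [heading=150, draw]
LT 120: heading 150 -> 270
REPEAT 3 [
  -- iteration 1/3 --
  RT 60: heading 270 -> 210
  FD 12.4: (-3.637,-6.9) -> (-14.376,-13.1) [heading=210, draw]
  REPEAT 4 [
    -- iteration 1/4 --
    FD 9.2: (-14.376,-13.1) -> (-22.343,-17.7) [heading=210, draw]
    FD 8.3: (-22.343,-17.7) -> (-29.531,-21.85) [heading=210, draw]
    -- iteration 2/4 --
    FD 9.2: (-29.531,-21.85) -> (-37.499,-26.45) [heading=210, draw]
    FD 8.3: (-37.499,-26.45) -> (-44.687,-30.6) [heading=210, draw]
    -- iteration 3/4 --
    FD 9.2: (-44.687,-30.6) -> (-52.654,-35.2) [heading=210, draw]
    FD 8.3: (-52.654,-35.2) -> (-59.842,-39.35) [heading=210, draw]
    -- iteration 4/4 --
    FD 9.2: (-59.842,-39.35) -> (-67.81,-43.95) [heading=210, draw]
    FD 8.3: (-67.81,-43.95) -> (-74.998,-48.1) [heading=210, draw]
  ]
  -- iteration 2/3 --
  RT 60: heading 210 -> 150
  FD 12.4: (-74.998,-48.1) -> (-85.737,-41.9) [heading=150, draw]
  REPEAT 4 [
    -- iteration 1/4 --
    FD 9.2: (-85.737,-41.9) -> (-93.704,-37.3) [heading=150, draw]
    FD 8.3: (-93.704,-37.3) -> (-100.892,-33.15) [heading=150, draw]
    -- iteration 2/4 --
    FD 9.2: (-100.892,-33.15) -> (-108.859,-28.55) [heading=150, draw]
    FD 8.3: (-108.859,-28.55) -> (-116.047,-24.4) [heading=150, draw]
    -- iteration 3/4 --
    FD 9.2: (-116.047,-24.4) -> (-124.015,-19.8) [heading=150, draw]
    FD 8.3: (-124.015,-19.8) -> (-131.203,-15.65) [heading=150, draw]
    -- iteration 4/4 --
    FD 9.2: (-131.203,-15.65) -> (-139.17,-11.05) [heading=150, draw]
    FD 8.3: (-139.17,-11.05) -> (-146.358,-6.9) [heading=150, draw]
  ]
  -- iteration 3/3 --
  RT 60: heading 150 -> 90
  FD 12.4: (-146.358,-6.9) -> (-146.358,5.5) [heading=90, draw]
  REPEAT 4 [
    -- iteration 1/4 --
    FD 9.2: (-146.358,5.5) -> (-146.358,14.7) [heading=90, draw]
    FD 8.3: (-146.358,14.7) -> (-146.358,23) [heading=90, draw]
    -- iteration 2/4 --
    FD 9.2: (-146.358,23) -> (-146.358,32.2) [heading=90, draw]
    FD 8.3: (-146.358,32.2) -> (-146.358,40.5) [heading=90, draw]
    -- iteration 3/4 --
    FD 9.2: (-146.358,40.5) -> (-146.358,49.7) [heading=90, draw]
    FD 8.3: (-146.358,49.7) -> (-146.358,58) [heading=90, draw]
    -- iteration 4/4 --
    FD 9.2: (-146.358,58) -> (-146.358,67.2) [heading=90, draw]
    FD 8.3: (-146.358,67.2) -> (-146.358,75.5) [heading=90, draw]
  ]
]
BK 3.2: (-146.358,75.5) -> (-146.358,72.3) [heading=90, draw]
FD 6.7: (-146.358,72.3) -> (-146.358,79) [heading=90, draw]
RT 249: heading 90 -> 201
Final: pos=(-146.358,79), heading=201, 30 segment(s) drawn

Segment endpoints: x in {-146.358, -139.17, -131.203, -124.015, -116.047, -108.859, -100.892, -93.704, -85.737, -74.998, -67.81, -59.842, -52.654, -44.687, -37.499, -29.531, -22.343, -14.376, -3.637, 0}, y in {-48.1, -43.95, -41.9, -39.35, -37.3, -35.2, -33.15, -30.6, -28.55, -26.45, -24.4, -21.85, -19.8, -17.7, -15.65, -13.1, -11.05, -9, -6.9, -6.9, 5.5, 14.7, 23, 32.2, 40.5, 49.7, 58, 67.2, 72.3, 75.5, 79}
xmin=-146.358, ymin=-48.1, xmax=0, ymax=79

Answer: -146.358 -48.1 0 79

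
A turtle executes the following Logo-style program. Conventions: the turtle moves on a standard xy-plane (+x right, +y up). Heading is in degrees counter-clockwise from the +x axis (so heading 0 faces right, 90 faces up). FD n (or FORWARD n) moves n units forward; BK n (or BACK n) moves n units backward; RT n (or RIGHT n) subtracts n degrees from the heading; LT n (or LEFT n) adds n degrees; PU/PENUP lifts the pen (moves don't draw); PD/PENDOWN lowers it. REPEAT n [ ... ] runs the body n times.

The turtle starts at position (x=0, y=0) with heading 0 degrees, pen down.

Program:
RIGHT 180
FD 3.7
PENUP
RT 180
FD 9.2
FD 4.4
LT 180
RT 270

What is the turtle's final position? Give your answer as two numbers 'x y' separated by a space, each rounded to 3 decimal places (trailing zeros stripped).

Executing turtle program step by step:
Start: pos=(0,0), heading=0, pen down
RT 180: heading 0 -> 180
FD 3.7: (0,0) -> (-3.7,0) [heading=180, draw]
PU: pen up
RT 180: heading 180 -> 0
FD 9.2: (-3.7,0) -> (5.5,0) [heading=0, move]
FD 4.4: (5.5,0) -> (9.9,0) [heading=0, move]
LT 180: heading 0 -> 180
RT 270: heading 180 -> 270
Final: pos=(9.9,0), heading=270, 1 segment(s) drawn

Answer: 9.9 0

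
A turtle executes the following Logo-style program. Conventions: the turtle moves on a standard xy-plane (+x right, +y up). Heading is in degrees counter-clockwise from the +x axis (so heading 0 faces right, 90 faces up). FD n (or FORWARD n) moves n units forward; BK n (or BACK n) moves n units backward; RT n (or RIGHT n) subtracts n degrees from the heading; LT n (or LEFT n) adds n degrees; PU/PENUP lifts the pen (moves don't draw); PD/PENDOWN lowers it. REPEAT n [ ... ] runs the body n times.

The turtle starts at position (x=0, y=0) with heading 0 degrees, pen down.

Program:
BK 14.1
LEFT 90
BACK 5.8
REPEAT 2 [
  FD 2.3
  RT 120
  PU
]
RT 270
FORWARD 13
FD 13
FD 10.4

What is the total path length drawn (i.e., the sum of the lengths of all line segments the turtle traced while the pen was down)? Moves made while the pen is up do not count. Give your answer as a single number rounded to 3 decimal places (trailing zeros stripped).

Answer: 22.2

Derivation:
Executing turtle program step by step:
Start: pos=(0,0), heading=0, pen down
BK 14.1: (0,0) -> (-14.1,0) [heading=0, draw]
LT 90: heading 0 -> 90
BK 5.8: (-14.1,0) -> (-14.1,-5.8) [heading=90, draw]
REPEAT 2 [
  -- iteration 1/2 --
  FD 2.3: (-14.1,-5.8) -> (-14.1,-3.5) [heading=90, draw]
  RT 120: heading 90 -> 330
  PU: pen up
  -- iteration 2/2 --
  FD 2.3: (-14.1,-3.5) -> (-12.108,-4.65) [heading=330, move]
  RT 120: heading 330 -> 210
  PU: pen up
]
RT 270: heading 210 -> 300
FD 13: (-12.108,-4.65) -> (-5.608,-15.908) [heading=300, move]
FD 13: (-5.608,-15.908) -> (0.892,-27.167) [heading=300, move]
FD 10.4: (0.892,-27.167) -> (6.092,-36.173) [heading=300, move]
Final: pos=(6.092,-36.173), heading=300, 3 segment(s) drawn

Segment lengths:
  seg 1: (0,0) -> (-14.1,0), length = 14.1
  seg 2: (-14.1,0) -> (-14.1,-5.8), length = 5.8
  seg 3: (-14.1,-5.8) -> (-14.1,-3.5), length = 2.3
Total = 22.2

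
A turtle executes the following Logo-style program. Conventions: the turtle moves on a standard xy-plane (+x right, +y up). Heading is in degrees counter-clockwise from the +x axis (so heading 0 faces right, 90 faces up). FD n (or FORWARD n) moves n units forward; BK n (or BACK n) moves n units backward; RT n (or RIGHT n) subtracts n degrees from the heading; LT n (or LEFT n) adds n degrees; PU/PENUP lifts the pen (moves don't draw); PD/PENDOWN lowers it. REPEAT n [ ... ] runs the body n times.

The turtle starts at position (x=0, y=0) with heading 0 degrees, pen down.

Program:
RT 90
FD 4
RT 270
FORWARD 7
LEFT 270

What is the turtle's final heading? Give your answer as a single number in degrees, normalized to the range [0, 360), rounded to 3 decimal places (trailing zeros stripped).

Executing turtle program step by step:
Start: pos=(0,0), heading=0, pen down
RT 90: heading 0 -> 270
FD 4: (0,0) -> (0,-4) [heading=270, draw]
RT 270: heading 270 -> 0
FD 7: (0,-4) -> (7,-4) [heading=0, draw]
LT 270: heading 0 -> 270
Final: pos=(7,-4), heading=270, 2 segment(s) drawn

Answer: 270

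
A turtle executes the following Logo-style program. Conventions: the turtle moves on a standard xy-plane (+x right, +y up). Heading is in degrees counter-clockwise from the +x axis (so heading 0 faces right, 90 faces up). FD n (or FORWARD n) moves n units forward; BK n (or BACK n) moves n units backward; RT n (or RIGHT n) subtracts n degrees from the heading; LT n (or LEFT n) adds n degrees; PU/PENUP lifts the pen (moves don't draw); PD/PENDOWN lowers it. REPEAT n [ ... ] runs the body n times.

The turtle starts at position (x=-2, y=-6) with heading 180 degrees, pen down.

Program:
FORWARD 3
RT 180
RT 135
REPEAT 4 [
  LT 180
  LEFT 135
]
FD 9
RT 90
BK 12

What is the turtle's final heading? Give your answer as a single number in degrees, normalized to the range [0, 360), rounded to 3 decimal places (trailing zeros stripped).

Answer: 315

Derivation:
Executing turtle program step by step:
Start: pos=(-2,-6), heading=180, pen down
FD 3: (-2,-6) -> (-5,-6) [heading=180, draw]
RT 180: heading 180 -> 0
RT 135: heading 0 -> 225
REPEAT 4 [
  -- iteration 1/4 --
  LT 180: heading 225 -> 45
  LT 135: heading 45 -> 180
  -- iteration 2/4 --
  LT 180: heading 180 -> 0
  LT 135: heading 0 -> 135
  -- iteration 3/4 --
  LT 180: heading 135 -> 315
  LT 135: heading 315 -> 90
  -- iteration 4/4 --
  LT 180: heading 90 -> 270
  LT 135: heading 270 -> 45
]
FD 9: (-5,-6) -> (1.364,0.364) [heading=45, draw]
RT 90: heading 45 -> 315
BK 12: (1.364,0.364) -> (-7.121,8.849) [heading=315, draw]
Final: pos=(-7.121,8.849), heading=315, 3 segment(s) drawn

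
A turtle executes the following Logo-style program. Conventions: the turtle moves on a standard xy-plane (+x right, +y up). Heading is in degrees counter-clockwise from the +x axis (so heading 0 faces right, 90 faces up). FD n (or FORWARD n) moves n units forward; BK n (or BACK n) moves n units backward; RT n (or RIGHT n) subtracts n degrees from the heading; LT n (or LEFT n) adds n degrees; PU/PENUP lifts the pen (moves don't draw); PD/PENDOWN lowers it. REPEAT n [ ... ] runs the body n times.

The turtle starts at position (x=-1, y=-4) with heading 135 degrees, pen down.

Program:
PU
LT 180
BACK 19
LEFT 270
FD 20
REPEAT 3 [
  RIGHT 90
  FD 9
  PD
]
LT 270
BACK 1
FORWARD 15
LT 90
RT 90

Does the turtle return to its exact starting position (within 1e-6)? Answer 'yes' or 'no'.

Executing turtle program step by step:
Start: pos=(-1,-4), heading=135, pen down
PU: pen up
LT 180: heading 135 -> 315
BK 19: (-1,-4) -> (-14.435,9.435) [heading=315, move]
LT 270: heading 315 -> 225
FD 20: (-14.435,9.435) -> (-28.577,-4.707) [heading=225, move]
REPEAT 3 [
  -- iteration 1/3 --
  RT 90: heading 225 -> 135
  FD 9: (-28.577,-4.707) -> (-34.941,1.657) [heading=135, move]
  PD: pen down
  -- iteration 2/3 --
  RT 90: heading 135 -> 45
  FD 9: (-34.941,1.657) -> (-28.577,8.021) [heading=45, draw]
  PD: pen down
  -- iteration 3/3 --
  RT 90: heading 45 -> 315
  FD 9: (-28.577,8.021) -> (-22.213,1.657) [heading=315, draw]
  PD: pen down
]
LT 270: heading 315 -> 225
BK 1: (-22.213,1.657) -> (-21.506,2.364) [heading=225, draw]
FD 15: (-21.506,2.364) -> (-32.113,-8.243) [heading=225, draw]
LT 90: heading 225 -> 315
RT 90: heading 315 -> 225
Final: pos=(-32.113,-8.243), heading=225, 4 segment(s) drawn

Start position: (-1, -4)
Final position: (-32.113, -8.243)
Distance = 31.401; >= 1e-6 -> NOT closed

Answer: no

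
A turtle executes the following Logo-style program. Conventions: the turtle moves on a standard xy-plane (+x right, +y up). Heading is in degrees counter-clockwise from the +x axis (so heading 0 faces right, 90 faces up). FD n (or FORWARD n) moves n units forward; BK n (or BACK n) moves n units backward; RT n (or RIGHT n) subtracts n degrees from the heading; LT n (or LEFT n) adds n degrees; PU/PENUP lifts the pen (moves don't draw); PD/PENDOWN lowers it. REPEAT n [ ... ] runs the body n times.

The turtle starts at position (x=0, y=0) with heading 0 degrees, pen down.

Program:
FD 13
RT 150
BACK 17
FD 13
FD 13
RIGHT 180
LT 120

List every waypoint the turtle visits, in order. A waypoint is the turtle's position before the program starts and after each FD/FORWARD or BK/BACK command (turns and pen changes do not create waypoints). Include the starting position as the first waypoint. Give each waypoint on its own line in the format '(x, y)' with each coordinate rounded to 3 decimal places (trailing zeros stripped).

Executing turtle program step by step:
Start: pos=(0,0), heading=0, pen down
FD 13: (0,0) -> (13,0) [heading=0, draw]
RT 150: heading 0 -> 210
BK 17: (13,0) -> (27.722,8.5) [heading=210, draw]
FD 13: (27.722,8.5) -> (16.464,2) [heading=210, draw]
FD 13: (16.464,2) -> (5.206,-4.5) [heading=210, draw]
RT 180: heading 210 -> 30
LT 120: heading 30 -> 150
Final: pos=(5.206,-4.5), heading=150, 4 segment(s) drawn
Waypoints (5 total):
(0, 0)
(13, 0)
(27.722, 8.5)
(16.464, 2)
(5.206, -4.5)

Answer: (0, 0)
(13, 0)
(27.722, 8.5)
(16.464, 2)
(5.206, -4.5)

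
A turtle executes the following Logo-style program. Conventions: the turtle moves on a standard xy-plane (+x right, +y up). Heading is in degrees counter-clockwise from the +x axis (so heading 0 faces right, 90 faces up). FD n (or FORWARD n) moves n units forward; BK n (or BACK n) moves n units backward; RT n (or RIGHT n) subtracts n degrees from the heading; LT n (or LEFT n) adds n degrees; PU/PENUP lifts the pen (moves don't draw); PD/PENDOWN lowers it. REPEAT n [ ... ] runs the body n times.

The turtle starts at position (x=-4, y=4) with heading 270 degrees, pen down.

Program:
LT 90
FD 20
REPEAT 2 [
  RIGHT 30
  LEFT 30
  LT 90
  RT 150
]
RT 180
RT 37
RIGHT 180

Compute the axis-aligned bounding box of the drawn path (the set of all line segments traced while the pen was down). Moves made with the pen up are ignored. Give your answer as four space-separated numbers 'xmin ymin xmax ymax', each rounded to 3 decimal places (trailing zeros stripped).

Executing turtle program step by step:
Start: pos=(-4,4), heading=270, pen down
LT 90: heading 270 -> 0
FD 20: (-4,4) -> (16,4) [heading=0, draw]
REPEAT 2 [
  -- iteration 1/2 --
  RT 30: heading 0 -> 330
  LT 30: heading 330 -> 0
  LT 90: heading 0 -> 90
  RT 150: heading 90 -> 300
  -- iteration 2/2 --
  RT 30: heading 300 -> 270
  LT 30: heading 270 -> 300
  LT 90: heading 300 -> 30
  RT 150: heading 30 -> 240
]
RT 180: heading 240 -> 60
RT 37: heading 60 -> 23
RT 180: heading 23 -> 203
Final: pos=(16,4), heading=203, 1 segment(s) drawn

Segment endpoints: x in {-4, 16}, y in {4, 4}
xmin=-4, ymin=4, xmax=16, ymax=4

Answer: -4 4 16 4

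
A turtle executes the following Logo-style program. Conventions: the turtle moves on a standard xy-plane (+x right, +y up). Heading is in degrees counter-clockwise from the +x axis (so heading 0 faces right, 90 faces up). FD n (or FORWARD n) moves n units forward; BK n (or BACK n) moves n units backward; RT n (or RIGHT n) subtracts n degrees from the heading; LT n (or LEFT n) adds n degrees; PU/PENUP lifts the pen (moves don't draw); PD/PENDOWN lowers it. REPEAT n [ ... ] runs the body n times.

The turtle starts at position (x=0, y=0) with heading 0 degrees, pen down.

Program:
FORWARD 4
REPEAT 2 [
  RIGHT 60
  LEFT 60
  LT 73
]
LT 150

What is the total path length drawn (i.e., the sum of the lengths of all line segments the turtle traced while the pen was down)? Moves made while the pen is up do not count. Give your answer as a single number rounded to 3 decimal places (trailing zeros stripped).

Executing turtle program step by step:
Start: pos=(0,0), heading=0, pen down
FD 4: (0,0) -> (4,0) [heading=0, draw]
REPEAT 2 [
  -- iteration 1/2 --
  RT 60: heading 0 -> 300
  LT 60: heading 300 -> 0
  LT 73: heading 0 -> 73
  -- iteration 2/2 --
  RT 60: heading 73 -> 13
  LT 60: heading 13 -> 73
  LT 73: heading 73 -> 146
]
LT 150: heading 146 -> 296
Final: pos=(4,0), heading=296, 1 segment(s) drawn

Segment lengths:
  seg 1: (0,0) -> (4,0), length = 4
Total = 4

Answer: 4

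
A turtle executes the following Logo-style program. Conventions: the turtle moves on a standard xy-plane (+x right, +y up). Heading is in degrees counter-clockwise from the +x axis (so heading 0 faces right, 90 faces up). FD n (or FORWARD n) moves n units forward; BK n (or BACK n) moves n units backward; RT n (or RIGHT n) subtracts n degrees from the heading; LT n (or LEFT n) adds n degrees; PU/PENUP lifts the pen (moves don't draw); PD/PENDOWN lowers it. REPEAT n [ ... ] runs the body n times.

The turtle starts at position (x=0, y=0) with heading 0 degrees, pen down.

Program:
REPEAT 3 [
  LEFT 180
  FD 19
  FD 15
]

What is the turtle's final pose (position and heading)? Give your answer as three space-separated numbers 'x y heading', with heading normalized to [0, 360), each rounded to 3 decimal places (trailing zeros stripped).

Executing turtle program step by step:
Start: pos=(0,0), heading=0, pen down
REPEAT 3 [
  -- iteration 1/3 --
  LT 180: heading 0 -> 180
  FD 19: (0,0) -> (-19,0) [heading=180, draw]
  FD 15: (-19,0) -> (-34,0) [heading=180, draw]
  -- iteration 2/3 --
  LT 180: heading 180 -> 0
  FD 19: (-34,0) -> (-15,0) [heading=0, draw]
  FD 15: (-15,0) -> (0,0) [heading=0, draw]
  -- iteration 3/3 --
  LT 180: heading 0 -> 180
  FD 19: (0,0) -> (-19,0) [heading=180, draw]
  FD 15: (-19,0) -> (-34,0) [heading=180, draw]
]
Final: pos=(-34,0), heading=180, 6 segment(s) drawn

Answer: -34 0 180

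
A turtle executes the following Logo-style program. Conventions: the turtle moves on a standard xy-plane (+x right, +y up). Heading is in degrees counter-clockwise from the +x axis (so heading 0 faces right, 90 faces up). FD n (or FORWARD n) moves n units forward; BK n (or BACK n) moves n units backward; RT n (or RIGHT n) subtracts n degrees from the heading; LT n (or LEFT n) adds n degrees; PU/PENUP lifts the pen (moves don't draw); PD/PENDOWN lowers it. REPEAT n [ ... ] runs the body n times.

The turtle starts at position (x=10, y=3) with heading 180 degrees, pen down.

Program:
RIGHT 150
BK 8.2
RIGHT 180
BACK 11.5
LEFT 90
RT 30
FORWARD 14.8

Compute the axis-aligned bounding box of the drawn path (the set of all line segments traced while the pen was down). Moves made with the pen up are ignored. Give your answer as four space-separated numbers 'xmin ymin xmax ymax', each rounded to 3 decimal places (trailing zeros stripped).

Answer: 2.899 -10.15 12.858 4.65

Derivation:
Executing turtle program step by step:
Start: pos=(10,3), heading=180, pen down
RT 150: heading 180 -> 30
BK 8.2: (10,3) -> (2.899,-1.1) [heading=30, draw]
RT 180: heading 30 -> 210
BK 11.5: (2.899,-1.1) -> (12.858,4.65) [heading=210, draw]
LT 90: heading 210 -> 300
RT 30: heading 300 -> 270
FD 14.8: (12.858,4.65) -> (12.858,-10.15) [heading=270, draw]
Final: pos=(12.858,-10.15), heading=270, 3 segment(s) drawn

Segment endpoints: x in {2.899, 10, 12.858, 12.858}, y in {-10.15, -1.1, 3, 4.65}
xmin=2.899, ymin=-10.15, xmax=12.858, ymax=4.65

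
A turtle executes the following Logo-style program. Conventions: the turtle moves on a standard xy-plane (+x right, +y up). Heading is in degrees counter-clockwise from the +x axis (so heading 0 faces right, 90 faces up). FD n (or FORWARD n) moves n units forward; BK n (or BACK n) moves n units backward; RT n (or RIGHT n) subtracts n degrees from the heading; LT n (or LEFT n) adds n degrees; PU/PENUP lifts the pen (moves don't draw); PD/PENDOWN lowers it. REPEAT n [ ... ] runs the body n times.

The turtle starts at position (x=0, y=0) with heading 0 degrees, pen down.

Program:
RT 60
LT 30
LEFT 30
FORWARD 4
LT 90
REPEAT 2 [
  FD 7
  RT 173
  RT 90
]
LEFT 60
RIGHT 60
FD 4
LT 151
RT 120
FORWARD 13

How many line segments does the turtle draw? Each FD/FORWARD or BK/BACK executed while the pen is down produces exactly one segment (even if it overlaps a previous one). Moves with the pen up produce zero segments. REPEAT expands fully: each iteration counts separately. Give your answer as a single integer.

Answer: 5

Derivation:
Executing turtle program step by step:
Start: pos=(0,0), heading=0, pen down
RT 60: heading 0 -> 300
LT 30: heading 300 -> 330
LT 30: heading 330 -> 0
FD 4: (0,0) -> (4,0) [heading=0, draw]
LT 90: heading 0 -> 90
REPEAT 2 [
  -- iteration 1/2 --
  FD 7: (4,0) -> (4,7) [heading=90, draw]
  RT 173: heading 90 -> 277
  RT 90: heading 277 -> 187
  -- iteration 2/2 --
  FD 7: (4,7) -> (-2.948,6.147) [heading=187, draw]
  RT 173: heading 187 -> 14
  RT 90: heading 14 -> 284
]
LT 60: heading 284 -> 344
RT 60: heading 344 -> 284
FD 4: (-2.948,6.147) -> (-1.98,2.266) [heading=284, draw]
LT 151: heading 284 -> 75
RT 120: heading 75 -> 315
FD 13: (-1.98,2.266) -> (7.212,-6.927) [heading=315, draw]
Final: pos=(7.212,-6.927), heading=315, 5 segment(s) drawn
Segments drawn: 5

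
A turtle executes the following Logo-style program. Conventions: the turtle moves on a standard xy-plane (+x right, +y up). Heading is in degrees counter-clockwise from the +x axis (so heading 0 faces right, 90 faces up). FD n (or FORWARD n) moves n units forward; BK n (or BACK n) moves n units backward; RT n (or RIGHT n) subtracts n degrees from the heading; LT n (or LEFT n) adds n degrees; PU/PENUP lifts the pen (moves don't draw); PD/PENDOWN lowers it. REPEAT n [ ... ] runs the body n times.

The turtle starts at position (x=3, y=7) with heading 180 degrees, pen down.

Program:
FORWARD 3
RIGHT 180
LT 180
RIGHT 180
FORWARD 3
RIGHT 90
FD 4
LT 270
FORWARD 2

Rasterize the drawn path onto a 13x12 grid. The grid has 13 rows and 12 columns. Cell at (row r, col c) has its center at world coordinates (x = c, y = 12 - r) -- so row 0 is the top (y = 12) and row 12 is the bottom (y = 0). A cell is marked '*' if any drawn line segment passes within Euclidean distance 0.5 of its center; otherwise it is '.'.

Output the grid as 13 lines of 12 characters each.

Answer: ............
............
............
............
............
****........
...*........
...*........
...*........
.***........
............
............
............

Derivation:
Segment 0: (3,7) -> (0,7)
Segment 1: (0,7) -> (3,7)
Segment 2: (3,7) -> (3,3)
Segment 3: (3,3) -> (1,3)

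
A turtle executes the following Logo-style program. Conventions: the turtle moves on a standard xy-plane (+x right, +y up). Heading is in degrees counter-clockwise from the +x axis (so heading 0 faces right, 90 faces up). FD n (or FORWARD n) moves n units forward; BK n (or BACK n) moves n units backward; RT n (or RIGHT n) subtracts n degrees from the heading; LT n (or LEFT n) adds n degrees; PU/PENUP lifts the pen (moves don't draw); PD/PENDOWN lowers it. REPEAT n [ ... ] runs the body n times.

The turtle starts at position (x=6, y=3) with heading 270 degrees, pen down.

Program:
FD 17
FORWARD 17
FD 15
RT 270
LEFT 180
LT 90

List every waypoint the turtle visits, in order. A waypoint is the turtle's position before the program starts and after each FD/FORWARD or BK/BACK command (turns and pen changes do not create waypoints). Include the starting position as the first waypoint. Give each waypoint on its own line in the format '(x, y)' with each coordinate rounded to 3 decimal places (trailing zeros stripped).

Answer: (6, 3)
(6, -14)
(6, -31)
(6, -46)

Derivation:
Executing turtle program step by step:
Start: pos=(6,3), heading=270, pen down
FD 17: (6,3) -> (6,-14) [heading=270, draw]
FD 17: (6,-14) -> (6,-31) [heading=270, draw]
FD 15: (6,-31) -> (6,-46) [heading=270, draw]
RT 270: heading 270 -> 0
LT 180: heading 0 -> 180
LT 90: heading 180 -> 270
Final: pos=(6,-46), heading=270, 3 segment(s) drawn
Waypoints (4 total):
(6, 3)
(6, -14)
(6, -31)
(6, -46)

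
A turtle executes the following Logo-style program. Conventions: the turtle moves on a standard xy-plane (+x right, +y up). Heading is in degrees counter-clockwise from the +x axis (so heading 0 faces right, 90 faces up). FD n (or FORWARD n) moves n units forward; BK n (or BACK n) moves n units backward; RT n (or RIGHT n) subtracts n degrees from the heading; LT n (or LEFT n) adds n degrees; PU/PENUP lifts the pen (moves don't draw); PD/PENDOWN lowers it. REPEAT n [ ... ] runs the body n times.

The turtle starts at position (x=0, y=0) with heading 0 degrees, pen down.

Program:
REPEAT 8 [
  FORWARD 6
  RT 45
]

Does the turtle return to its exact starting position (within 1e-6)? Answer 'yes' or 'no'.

Answer: yes

Derivation:
Executing turtle program step by step:
Start: pos=(0,0), heading=0, pen down
REPEAT 8 [
  -- iteration 1/8 --
  FD 6: (0,0) -> (6,0) [heading=0, draw]
  RT 45: heading 0 -> 315
  -- iteration 2/8 --
  FD 6: (6,0) -> (10.243,-4.243) [heading=315, draw]
  RT 45: heading 315 -> 270
  -- iteration 3/8 --
  FD 6: (10.243,-4.243) -> (10.243,-10.243) [heading=270, draw]
  RT 45: heading 270 -> 225
  -- iteration 4/8 --
  FD 6: (10.243,-10.243) -> (6,-14.485) [heading=225, draw]
  RT 45: heading 225 -> 180
  -- iteration 5/8 --
  FD 6: (6,-14.485) -> (0,-14.485) [heading=180, draw]
  RT 45: heading 180 -> 135
  -- iteration 6/8 --
  FD 6: (0,-14.485) -> (-4.243,-10.243) [heading=135, draw]
  RT 45: heading 135 -> 90
  -- iteration 7/8 --
  FD 6: (-4.243,-10.243) -> (-4.243,-4.243) [heading=90, draw]
  RT 45: heading 90 -> 45
  -- iteration 8/8 --
  FD 6: (-4.243,-4.243) -> (0,0) [heading=45, draw]
  RT 45: heading 45 -> 0
]
Final: pos=(0,0), heading=0, 8 segment(s) drawn

Start position: (0, 0)
Final position: (0, 0)
Distance = 0; < 1e-6 -> CLOSED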